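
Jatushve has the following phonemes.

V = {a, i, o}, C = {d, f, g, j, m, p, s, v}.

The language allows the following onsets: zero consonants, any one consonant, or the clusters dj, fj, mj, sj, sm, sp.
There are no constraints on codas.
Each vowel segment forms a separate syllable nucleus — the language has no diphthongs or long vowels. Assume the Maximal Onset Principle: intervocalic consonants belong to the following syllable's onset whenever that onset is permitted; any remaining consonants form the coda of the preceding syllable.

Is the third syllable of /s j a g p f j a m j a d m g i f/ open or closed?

The vowels are a, a, a, i — 4 nuclei, so 4 syllables.
σ1/σ2 boundary: /gpfj/ splits as /gp/ + /fj/ (/fj/ is the longest suffix that is a licit onset).
σ2/σ3 boundary: /mj/ — entire cluster is a permitted onset → onset /mj/, coda ∅.
σ3/σ4 boundary: /dmg/; trying suffixes from longest down, /g/ is the first permitted one, so coda /dm/ | onset /g/.
Syllabification: sjagp.fja.mjadm.gif.
Syllable 3 is /mjadm/ with coda /dm/, so it is closed.

closed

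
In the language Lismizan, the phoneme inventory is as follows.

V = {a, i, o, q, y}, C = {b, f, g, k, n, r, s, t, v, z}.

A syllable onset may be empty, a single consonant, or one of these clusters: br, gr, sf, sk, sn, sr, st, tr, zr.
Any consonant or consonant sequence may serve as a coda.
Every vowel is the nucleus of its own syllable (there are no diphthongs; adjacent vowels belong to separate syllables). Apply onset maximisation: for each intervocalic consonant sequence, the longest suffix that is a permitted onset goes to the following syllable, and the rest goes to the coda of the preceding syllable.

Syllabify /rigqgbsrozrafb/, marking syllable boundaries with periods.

Vowels present: i, q, o, a; each is a nucleus, giving 4 syllables.
V1 /i/ – V2 /q/: just /g/ — single C goes to the following onset.
V2 /q/ – V3 /o/: /gbsr/ splits as /gb/ + /sr/ (/sr/ is the longest suffix that is a licit onset).
V3 /o/ – V4 /a/: /zr/ is a licit onset in full, so it all attaches to the next syllable.

ri.gqgb.sro.zrafb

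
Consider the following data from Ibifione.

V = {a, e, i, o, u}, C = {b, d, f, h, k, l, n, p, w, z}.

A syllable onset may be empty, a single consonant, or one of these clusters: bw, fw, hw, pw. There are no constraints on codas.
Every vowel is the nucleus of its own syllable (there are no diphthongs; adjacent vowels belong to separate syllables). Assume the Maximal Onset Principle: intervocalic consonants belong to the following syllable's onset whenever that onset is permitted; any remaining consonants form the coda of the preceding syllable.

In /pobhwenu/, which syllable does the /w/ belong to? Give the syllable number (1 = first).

Nuclei (vowels): o, e, u → 3 syllables.
Between /o/ (V1) and /e/ (V2): /bhw/ splits as /b/ + /hw/ (/hw/ is the longest suffix that is a licit onset).
Between /e/ (V2) and /u/ (V3): /n/ is a single consonant, so it becomes the next onset.
Putting it together: pob.hwe.nu.
The /w/ is in the onset of syllable 2 (/hwe/).

2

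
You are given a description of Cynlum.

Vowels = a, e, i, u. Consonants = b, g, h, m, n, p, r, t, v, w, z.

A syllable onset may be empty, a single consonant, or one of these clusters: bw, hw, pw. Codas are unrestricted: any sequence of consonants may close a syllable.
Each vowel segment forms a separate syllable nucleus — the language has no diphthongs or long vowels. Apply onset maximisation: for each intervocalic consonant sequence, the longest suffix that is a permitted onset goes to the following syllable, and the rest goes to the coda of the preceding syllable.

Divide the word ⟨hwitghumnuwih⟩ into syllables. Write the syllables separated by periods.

Vowels present: i, u, u, i; each is a nucleus, giving 4 syllables.
Between /i/ (V1) and /u/ (V2): /tgh/; trying suffixes from longest down, /h/ is the first permitted one, so coda /tg/ | onset /h/.
Between /u/ (V2) and /u/ (V3): /mn/ splits as /m/ + /n/ (/n/ is the longest suffix that is a licit onset).
Between /u/ (V3) and /i/ (V4): /w/ is a single consonant, so it becomes the next onset.

hwitg.hum.nu.wih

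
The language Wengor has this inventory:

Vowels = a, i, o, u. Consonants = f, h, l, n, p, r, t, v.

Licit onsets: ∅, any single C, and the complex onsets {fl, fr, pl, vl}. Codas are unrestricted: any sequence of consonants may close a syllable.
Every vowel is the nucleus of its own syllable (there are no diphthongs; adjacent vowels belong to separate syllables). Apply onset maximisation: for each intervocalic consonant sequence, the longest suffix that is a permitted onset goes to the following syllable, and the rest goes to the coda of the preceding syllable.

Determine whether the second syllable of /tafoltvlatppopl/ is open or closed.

The vowels are a, o, a, o — 4 nuclei, so 4 syllables.
V1 /a/ – V2 /o/: /f/ → onset of the next syllable (single consonants are always licit onsets).
V2 /o/ – V3 /a/: /ltvl/ — longest licit onset from the right is /vl/, leaving /lt/ as coda.
V3 /a/ – V4 /o/: cluster /tpp/ — the longest permitted-onset suffix is /p/; onset = /p/, preceding coda = /tp/.
Syllabification: ta.folt.vlatp.popl.
Syllable 2 is /folt/ with coda /lt/, so it is closed.

closed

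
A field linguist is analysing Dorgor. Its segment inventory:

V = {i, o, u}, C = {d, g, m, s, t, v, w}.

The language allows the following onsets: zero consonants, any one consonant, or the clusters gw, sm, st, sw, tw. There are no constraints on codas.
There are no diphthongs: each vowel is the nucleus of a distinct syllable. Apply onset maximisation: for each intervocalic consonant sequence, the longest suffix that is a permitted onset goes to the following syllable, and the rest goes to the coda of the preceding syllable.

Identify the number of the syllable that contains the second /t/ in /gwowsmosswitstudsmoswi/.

4

Nuclei (vowels): o, o, i, u, o, i → 6 syllables.
V1 /o/ – V2 /o/: /wsm/ splits as /w/ + /sm/ (/sm/ is the longest suffix that is a licit onset).
V2 /o/ – V3 /i/: /ssw/ — longest licit onset from the right is /sw/, leaving /s/ as coda.
V3 /i/ – V4 /u/: cluster /tst/ — the longest permitted-onset suffix is /st/; onset = /st/, preceding coda = /t/.
V4 /u/ – V5 /o/: cluster /dsm/ — the longest permitted-onset suffix is /sm/; onset = /sm/, preceding coda = /d/.
V5 /o/ – V6 /i/: cluster /sw/ — /sw/ is itself a permitted onset, so the whole cluster goes right; preceding coda = ∅.
Syllabification: gwow.smos.swit.stud.smo.swi.
The second /t/ is in the onset of syllable 4 (/stud/).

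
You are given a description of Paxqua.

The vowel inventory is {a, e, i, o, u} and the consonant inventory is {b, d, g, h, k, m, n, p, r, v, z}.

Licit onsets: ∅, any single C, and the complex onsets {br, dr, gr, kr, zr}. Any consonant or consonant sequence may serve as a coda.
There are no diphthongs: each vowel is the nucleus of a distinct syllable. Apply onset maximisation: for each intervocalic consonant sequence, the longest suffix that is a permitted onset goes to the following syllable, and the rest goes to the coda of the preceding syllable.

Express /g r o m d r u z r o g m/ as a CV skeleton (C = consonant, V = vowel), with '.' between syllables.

CCVC.CCV.CCVCC

The vowels are o, u, o — 3 nuclei, so 3 syllables.
σ1/σ2 boundary: cluster /mdr/ — the longest permitted-onset suffix is /dr/; onset = /dr/, preceding coda = /m/.
σ2/σ3 boundary: /zr/ — entire cluster is a permitted onset → onset /zr/, coda ∅.
Result: grom.dru.zrogm.
Mapping each syllable to C/V: /grom/ → CCVC, /dru/ → CCV, /zrogm/ → CCVCC.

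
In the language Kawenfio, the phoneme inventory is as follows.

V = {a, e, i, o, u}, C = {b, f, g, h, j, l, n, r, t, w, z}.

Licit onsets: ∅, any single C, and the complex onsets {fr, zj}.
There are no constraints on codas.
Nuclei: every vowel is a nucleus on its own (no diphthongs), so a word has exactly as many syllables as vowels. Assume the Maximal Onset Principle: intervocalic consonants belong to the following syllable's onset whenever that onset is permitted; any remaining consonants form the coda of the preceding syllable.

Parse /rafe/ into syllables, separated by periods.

ra.fe

Nuclei (vowels): a, e → 2 syllables.
V1 /a/ – V2 /e/: /f/ → onset of the next syllable (single consonants are always licit onsets).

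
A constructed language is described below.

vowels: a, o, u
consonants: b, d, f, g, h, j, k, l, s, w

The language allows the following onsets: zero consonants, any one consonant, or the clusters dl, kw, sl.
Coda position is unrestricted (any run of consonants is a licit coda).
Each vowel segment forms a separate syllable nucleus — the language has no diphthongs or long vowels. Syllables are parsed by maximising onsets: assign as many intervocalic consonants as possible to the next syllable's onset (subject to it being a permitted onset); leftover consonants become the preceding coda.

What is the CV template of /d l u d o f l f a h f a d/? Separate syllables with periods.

CCV.CVCC.CVC.CVC

Nuclei (vowels): u, o, a, a → 4 syllables.
/u…o/ gap (V1→V2): just /d/ — single C goes to the following onset.
/o…a/ gap (V2→V3): cluster /flf/ — the longest permitted-onset suffix is /f/; onset = /f/, preceding coda = /fl/.
/a…a/ gap (V3→V4): /hf/ — longest licit onset from the right is /f/, leaving /h/ as coda.
So the parse is dlu.dofl.fah.fad.
Mapping each syllable to C/V: /dlu/ → CCV, /dofl/ → CVCC, /fah/ → CVC, /fad/ → CVC.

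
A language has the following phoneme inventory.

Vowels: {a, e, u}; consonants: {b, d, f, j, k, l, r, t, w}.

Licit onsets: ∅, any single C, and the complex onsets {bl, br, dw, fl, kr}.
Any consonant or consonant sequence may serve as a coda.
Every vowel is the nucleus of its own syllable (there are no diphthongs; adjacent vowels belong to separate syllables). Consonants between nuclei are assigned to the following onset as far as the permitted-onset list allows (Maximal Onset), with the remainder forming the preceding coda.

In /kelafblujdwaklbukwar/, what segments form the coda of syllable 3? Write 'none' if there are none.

Nuclei (vowels): e, a, u, a, u, a → 6 syllables.
/e…a/ gap (V1→V2): just /l/ — single C goes to the following onset.
/a…u/ gap (V2→V3): cluster /fbl/ — the longest permitted-onset suffix is /bl/; onset = /bl/, preceding coda = /f/.
/u…a/ gap (V3→V4): cluster /jdw/ — the longest permitted-onset suffix is /dw/; onset = /dw/, preceding coda = /j/.
/a…u/ gap (V4→V5): /klb/ splits as /kl/ + /b/ (/b/ is the longest suffix that is a licit onset).
/u…a/ gap (V5→V6): cluster /kw/ — the longest permitted-onset suffix is /w/; onset = /w/, preceding coda = /k/.
So the parse is ke.laf.bluj.dwakl.buk.war.
Syllable 3 is /bluj/: onset /bl/, nucleus /u/, coda /j/.

j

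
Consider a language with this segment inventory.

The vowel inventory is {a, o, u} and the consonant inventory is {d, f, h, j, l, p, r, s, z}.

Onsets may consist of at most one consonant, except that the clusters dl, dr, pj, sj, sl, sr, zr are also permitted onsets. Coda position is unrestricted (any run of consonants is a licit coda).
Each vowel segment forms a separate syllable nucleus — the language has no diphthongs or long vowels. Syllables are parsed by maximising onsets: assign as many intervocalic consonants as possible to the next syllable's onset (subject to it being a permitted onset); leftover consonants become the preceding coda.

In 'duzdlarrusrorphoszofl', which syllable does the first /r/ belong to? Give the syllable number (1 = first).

Nuclei (vowels): u, a, u, o, o, o → 6 syllables.
V1 /u/ – V2 /a/: cluster /zdl/ — the longest permitted-onset suffix is /dl/; onset = /dl/, preceding coda = /z/.
V2 /a/ – V3 /u/: /rr/ splits as /r/ + /r/ (/r/ is the longest suffix that is a licit onset).
V3 /u/ – V4 /o/: /sr/ — entire cluster is a permitted onset → onset /sr/, coda ∅.
V4 /o/ – V5 /o/: /rph/; trying suffixes from longest down, /h/ is the first permitted one, so coda /rp/ | onset /h/.
V5 /o/ – V6 /o/: /sz/ — longest licit onset from the right is /z/, leaving /s/ as coda.
Syllabification: duz.dlar.ru.srorp.hos.zofl.
The first /r/ is in the coda of syllable 2 (/dlar/).

2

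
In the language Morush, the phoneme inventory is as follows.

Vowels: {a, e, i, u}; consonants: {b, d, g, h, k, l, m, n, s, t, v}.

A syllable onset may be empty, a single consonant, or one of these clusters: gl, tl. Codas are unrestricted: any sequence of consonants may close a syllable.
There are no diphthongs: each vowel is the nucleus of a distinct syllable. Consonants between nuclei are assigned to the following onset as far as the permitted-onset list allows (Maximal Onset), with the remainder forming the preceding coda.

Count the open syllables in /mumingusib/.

2

Vowels present: u, i, u, i; each is a nucleus, giving 4 syllables.
σ1/σ2 boundary: /m/ is a single consonant, so it becomes the next onset.
σ2/σ3 boundary: /ng/ — longest licit onset from the right is /g/, leaving /n/ as coda.
σ3/σ4 boundary: /s/ → onset of the next syllable (single consonants are always licit onsets).
Result: mu.min.gu.sib.
Classifying each syllable: /mu/ (open), /min/ (closed), /gu/ (open), /sib/ (closed).
Open syllables: 2.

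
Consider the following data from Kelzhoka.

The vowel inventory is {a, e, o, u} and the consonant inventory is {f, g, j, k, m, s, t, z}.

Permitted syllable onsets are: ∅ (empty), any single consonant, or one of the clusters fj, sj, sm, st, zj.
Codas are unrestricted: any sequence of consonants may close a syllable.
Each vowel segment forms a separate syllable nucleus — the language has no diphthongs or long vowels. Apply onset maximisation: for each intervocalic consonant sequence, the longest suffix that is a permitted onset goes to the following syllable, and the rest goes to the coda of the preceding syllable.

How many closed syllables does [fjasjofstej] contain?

2

Nuclei (vowels): a, o, e → 3 syllables.
σ1/σ2 boundary: /sj/ — entire cluster is a permitted onset → onset /sj/, coda ∅.
σ2/σ3 boundary: /fst/; trying suffixes from longest down, /st/ is the first permitted one, so coda /f/ | onset /st/.
So the parse is fja.sjof.stej.
Classifying each syllable: /fja/ (open), /sjof/ (closed), /stej/ (closed).
Closed syllables: 2.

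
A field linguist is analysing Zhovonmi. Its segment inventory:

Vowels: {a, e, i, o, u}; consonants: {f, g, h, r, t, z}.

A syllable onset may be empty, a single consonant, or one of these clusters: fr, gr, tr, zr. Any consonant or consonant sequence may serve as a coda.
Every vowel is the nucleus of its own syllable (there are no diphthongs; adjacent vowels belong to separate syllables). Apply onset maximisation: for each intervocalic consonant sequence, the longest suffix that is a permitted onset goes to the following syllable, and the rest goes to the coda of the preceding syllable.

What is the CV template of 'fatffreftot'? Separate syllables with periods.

CVCC.CCVC.CVC

Vowels present: a, e, o; each is a nucleus, giving 3 syllables.
V1 /a/ – V2 /e/: cluster /tffr/ — the longest permitted-onset suffix is /fr/; onset = /fr/, preceding coda = /tf/.
V2 /e/ – V3 /o/: /ft/; trying suffixes from longest down, /t/ is the first permitted one, so coda /f/ | onset /t/.
So the parse is fatf.fref.tot.
Mapping each syllable to C/V: /fatf/ → CVCC, /fref/ → CCVC, /tot/ → CVC.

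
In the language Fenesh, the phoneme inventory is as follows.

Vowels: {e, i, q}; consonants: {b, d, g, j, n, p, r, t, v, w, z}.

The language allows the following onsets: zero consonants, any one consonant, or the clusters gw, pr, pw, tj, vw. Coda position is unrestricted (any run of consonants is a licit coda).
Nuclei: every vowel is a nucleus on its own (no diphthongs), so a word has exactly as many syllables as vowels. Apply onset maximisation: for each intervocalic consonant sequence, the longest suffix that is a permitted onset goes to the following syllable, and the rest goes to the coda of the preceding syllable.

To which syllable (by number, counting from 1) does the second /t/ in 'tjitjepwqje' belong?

2

Nuclei (vowels): i, e, q, e → 4 syllables.
V1 /i/ – V2 /e/: cluster /tj/ — /tj/ is itself a permitted onset, so the whole cluster goes right; preceding coda = ∅.
V2 /e/ – V3 /q/: /pw/ — entire cluster is a permitted onset → onset /pw/, coda ∅.
V3 /q/ – V4 /e/: /j/ is a single consonant, so it becomes the next onset.
Syllabification: tji.tje.pwq.je.
The second /t/ is in the onset of syllable 2 (/tje/).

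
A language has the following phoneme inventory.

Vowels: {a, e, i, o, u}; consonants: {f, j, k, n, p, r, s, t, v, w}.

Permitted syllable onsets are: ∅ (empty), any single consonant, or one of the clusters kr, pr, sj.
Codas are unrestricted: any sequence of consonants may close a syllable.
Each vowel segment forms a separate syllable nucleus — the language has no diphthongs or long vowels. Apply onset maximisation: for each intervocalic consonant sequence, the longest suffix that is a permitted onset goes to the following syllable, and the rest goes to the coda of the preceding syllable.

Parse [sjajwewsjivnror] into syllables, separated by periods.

Nuclei (vowels): a, e, i, o → 4 syllables.
/a…e/ gap (V1→V2): cluster /jw/ — the longest permitted-onset suffix is /w/; onset = /w/, preceding coda = /j/.
/e…i/ gap (V2→V3): /wsj/ — longest licit onset from the right is /sj/, leaving /w/ as coda.
/i…o/ gap (V3→V4): /vnr/; trying suffixes from longest down, /r/ is the first permitted one, so coda /vn/ | onset /r/.

sjaj.wew.sjivn.ror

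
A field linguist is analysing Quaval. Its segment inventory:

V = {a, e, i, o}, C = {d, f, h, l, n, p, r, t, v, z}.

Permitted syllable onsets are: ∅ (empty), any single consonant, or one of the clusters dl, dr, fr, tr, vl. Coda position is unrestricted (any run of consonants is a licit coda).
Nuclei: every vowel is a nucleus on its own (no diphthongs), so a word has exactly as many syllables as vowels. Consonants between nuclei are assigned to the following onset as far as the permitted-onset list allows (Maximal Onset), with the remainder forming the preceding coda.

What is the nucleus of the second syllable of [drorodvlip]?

Vowels present: o, o, i; each is a nucleus, giving 3 syllables.
The second nucleus (vowel 2 from the left) is /o/.

o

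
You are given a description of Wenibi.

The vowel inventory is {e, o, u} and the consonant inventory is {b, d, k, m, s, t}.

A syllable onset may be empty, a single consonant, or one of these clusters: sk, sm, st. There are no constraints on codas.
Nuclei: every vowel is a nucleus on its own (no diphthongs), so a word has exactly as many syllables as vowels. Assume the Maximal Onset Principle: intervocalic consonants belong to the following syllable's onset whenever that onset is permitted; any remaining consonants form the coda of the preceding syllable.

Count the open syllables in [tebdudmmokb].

0

Vowels present: e, u, o; each is a nucleus, giving 3 syllables.
V1 /e/ – V2 /u/: cluster /bd/ — the longest permitted-onset suffix is /d/; onset = /d/, preceding coda = /b/.
V2 /u/ – V3 /o/: /dmm/ splits as /dm/ + /m/ (/m/ is the longest suffix that is a licit onset).
Putting it together: teb.dudm.mokb.
Classifying each syllable: /teb/ (closed), /dudm/ (closed), /mokb/ (closed).
Open syllables: 0.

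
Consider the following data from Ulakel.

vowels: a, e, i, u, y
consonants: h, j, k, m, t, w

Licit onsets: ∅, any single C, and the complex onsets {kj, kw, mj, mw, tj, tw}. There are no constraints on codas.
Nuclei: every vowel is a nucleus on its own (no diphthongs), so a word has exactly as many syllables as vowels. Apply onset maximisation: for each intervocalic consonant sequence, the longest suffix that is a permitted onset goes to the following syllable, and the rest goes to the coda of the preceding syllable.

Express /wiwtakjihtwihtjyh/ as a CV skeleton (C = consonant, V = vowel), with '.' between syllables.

The vowels are i, a, i, i, y — 5 nuclei, so 5 syllables.
V1 /i/ – V2 /a/: cluster /wt/ — the longest permitted-onset suffix is /t/; onset = /t/, preceding coda = /w/.
V2 /a/ – V3 /i/: cluster /kj/ — /kj/ is itself a permitted onset, so the whole cluster goes right; preceding coda = ∅.
V3 /i/ – V4 /i/: cluster /htw/ — the longest permitted-onset suffix is /tw/; onset = /tw/, preceding coda = /h/.
V4 /i/ – V5 /y/: /htj/ splits as /h/ + /tj/ (/tj/ is the longest suffix that is a licit onset).
Syllabification: wiw.ta.kjih.twih.tjyh.
Mapping each syllable to C/V: /wiw/ → CVC, /ta/ → CV, /kjih/ → CCVC, /twih/ → CCVC, /tjyh/ → CCVC.

CVC.CV.CCVC.CCVC.CCVC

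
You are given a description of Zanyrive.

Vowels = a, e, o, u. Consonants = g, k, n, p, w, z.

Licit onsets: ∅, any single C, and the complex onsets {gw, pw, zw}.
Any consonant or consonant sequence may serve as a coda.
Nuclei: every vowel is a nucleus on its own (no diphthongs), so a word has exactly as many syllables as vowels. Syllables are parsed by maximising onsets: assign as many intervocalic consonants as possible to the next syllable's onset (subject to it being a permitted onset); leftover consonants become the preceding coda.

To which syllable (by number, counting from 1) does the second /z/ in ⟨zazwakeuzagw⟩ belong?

Vowels present: a, a, e, u, a; each is a nucleus, giving 5 syllables.
σ1/σ2 boundary: cluster /zw/ — /zw/ is itself a permitted onset, so the whole cluster goes right; preceding coda = ∅.
σ2/σ3 boundary: /k/ is a single consonant, so it becomes the next onset.
σ3/σ4 boundary: no consonants, so the boundary falls immediately after /e/.
σ4/σ5 boundary: /z/ is a single consonant, so it becomes the next onset.
So the parse is za.zwa.ke.u.zagw.
The second /z/ is in the onset of syllable 2 (/zwa/).

2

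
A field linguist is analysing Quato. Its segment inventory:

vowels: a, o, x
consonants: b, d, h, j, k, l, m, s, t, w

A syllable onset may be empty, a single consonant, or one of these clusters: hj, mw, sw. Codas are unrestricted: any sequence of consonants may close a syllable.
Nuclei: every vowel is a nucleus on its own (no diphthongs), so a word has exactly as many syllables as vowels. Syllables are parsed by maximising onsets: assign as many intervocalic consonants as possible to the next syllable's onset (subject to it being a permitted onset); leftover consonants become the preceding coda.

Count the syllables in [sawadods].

3

Vowels present: a, a, o; each is a nucleus, giving 3 syllables.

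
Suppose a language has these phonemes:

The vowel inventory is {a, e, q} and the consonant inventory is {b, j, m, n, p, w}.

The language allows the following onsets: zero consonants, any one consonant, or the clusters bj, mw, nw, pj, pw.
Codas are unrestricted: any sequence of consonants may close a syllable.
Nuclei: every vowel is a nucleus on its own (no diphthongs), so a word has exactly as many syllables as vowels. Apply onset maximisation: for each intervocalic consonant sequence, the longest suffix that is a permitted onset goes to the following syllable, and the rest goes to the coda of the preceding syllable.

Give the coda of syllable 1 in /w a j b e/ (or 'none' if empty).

Nuclei (vowels): a, e → 2 syllables.
V1 /a/ – V2 /e/: cluster /jb/ — the longest permitted-onset suffix is /b/; onset = /b/, preceding coda = /j/.
Result: waj.be.
Syllable 1 is /waj/: onset /w/, nucleus /a/, coda /j/.

j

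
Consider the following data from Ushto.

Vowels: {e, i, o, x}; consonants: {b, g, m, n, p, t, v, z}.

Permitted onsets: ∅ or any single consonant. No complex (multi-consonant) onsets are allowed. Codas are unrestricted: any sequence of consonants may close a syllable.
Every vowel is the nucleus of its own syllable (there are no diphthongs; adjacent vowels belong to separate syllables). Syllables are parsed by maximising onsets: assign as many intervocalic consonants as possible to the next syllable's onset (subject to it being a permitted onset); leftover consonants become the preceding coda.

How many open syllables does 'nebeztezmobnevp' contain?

1

Nuclei (vowels): e, e, e, o, e → 5 syllables.
V1 /e/ – V2 /e/: /b/ → onset of the next syllable (single consonants are always licit onsets).
V2 /e/ – V3 /e/: cluster /zt/ — the longest permitted-onset suffix is /t/; onset = /t/, preceding coda = /z/.
V3 /e/ – V4 /o/: /zm/ — longest licit onset from the right is /m/, leaving /z/ as coda.
V4 /o/ – V5 /e/: /bn/; trying suffixes from longest down, /n/ is the first permitted one, so coda /b/ | onset /n/.
Syllabification: ne.bez.tez.mob.nevp.
Classifying each syllable: /ne/ (open), /bez/ (closed), /tez/ (closed), /mob/ (closed), /nevp/ (closed).
Open syllables: 1.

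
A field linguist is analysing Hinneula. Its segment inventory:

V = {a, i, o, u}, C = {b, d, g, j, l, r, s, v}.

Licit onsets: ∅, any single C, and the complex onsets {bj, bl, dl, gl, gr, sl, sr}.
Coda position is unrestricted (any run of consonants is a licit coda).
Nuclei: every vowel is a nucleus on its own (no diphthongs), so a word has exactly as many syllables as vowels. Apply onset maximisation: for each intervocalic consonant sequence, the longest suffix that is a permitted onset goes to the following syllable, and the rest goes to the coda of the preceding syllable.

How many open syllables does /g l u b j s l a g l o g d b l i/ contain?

2

The vowels are u, a, o, i — 4 nuclei, so 4 syllables.
Between /u/ (V1) and /a/ (V2): /bjsl/ — longest licit onset from the right is /sl/, leaving /bj/ as coda.
Between /a/ (V2) and /o/ (V3): /gl/ — entire cluster is a permitted onset → onset /gl/, coda ∅.
Between /o/ (V3) and /i/ (V4): /gdbl/ splits as /gd/ + /bl/ (/bl/ is the longest suffix that is a licit onset).
Putting it together: glubj.sla.glogd.bli.
Classifying each syllable: /glubj/ (closed), /sla/ (open), /glogd/ (closed), /bli/ (open).
Open syllables: 2.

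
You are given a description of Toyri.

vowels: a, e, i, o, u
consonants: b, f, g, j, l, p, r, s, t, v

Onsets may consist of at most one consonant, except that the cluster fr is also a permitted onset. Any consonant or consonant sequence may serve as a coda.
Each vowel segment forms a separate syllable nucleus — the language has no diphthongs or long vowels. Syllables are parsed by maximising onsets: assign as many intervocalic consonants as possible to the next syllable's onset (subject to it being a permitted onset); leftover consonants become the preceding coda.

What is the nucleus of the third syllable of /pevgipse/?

Vowels present: e, i, e; each is a nucleus, giving 3 syllables.
The third nucleus (vowel 3 from the left) is /e/.

e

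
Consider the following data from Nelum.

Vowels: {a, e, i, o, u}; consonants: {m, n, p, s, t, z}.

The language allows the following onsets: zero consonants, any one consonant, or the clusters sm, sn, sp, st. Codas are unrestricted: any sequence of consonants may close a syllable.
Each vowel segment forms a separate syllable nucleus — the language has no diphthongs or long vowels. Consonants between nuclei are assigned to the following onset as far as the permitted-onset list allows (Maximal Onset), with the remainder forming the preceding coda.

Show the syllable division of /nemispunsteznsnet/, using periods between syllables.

ne.mi.spun.stezn.snet

Vowels present: e, i, u, e, e; each is a nucleus, giving 5 syllables.
V1 /e/ – V2 /i/: /m/ is a single consonant, so it becomes the next onset.
V2 /i/ – V3 /u/: cluster /sp/ — /sp/ is itself a permitted onset, so the whole cluster goes right; preceding coda = ∅.
V3 /u/ – V4 /e/: /nst/; trying suffixes from longest down, /st/ is the first permitted one, so coda /n/ | onset /st/.
V4 /e/ – V5 /e/: /znsn/; trying suffixes from longest down, /sn/ is the first permitted one, so coda /zn/ | onset /sn/.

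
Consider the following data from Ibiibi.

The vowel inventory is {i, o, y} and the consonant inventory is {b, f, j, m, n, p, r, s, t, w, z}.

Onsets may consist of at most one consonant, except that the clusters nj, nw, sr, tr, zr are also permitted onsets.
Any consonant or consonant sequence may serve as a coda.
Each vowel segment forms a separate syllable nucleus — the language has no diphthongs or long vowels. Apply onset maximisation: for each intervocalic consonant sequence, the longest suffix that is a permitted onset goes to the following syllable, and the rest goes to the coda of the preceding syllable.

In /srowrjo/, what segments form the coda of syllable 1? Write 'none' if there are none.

wr

Vowels present: o, o; each is a nucleus, giving 2 syllables.
V1 /o/ – V2 /o/: cluster /wrj/ — the longest permitted-onset suffix is /j/; onset = /j/, preceding coda = /wr/.
Result: srowr.jo.
Syllable 1 is /srowr/: onset /sr/, nucleus /o/, coda /wr/.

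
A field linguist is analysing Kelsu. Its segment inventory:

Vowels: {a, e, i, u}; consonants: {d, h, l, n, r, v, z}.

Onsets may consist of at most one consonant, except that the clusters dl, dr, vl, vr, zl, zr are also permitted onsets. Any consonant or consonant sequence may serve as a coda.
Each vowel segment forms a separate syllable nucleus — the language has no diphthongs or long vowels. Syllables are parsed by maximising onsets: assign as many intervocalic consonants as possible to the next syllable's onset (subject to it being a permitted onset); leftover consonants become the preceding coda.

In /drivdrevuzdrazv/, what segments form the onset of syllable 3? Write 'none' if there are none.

The vowels are i, e, u, a — 4 nuclei, so 4 syllables.
/i…e/ gap (V1→V2): /vdr/; trying suffixes from longest down, /dr/ is the first permitted one, so coda /v/ | onset /dr/.
/e…u/ gap (V2→V3): /v/ → onset of the next syllable (single consonants are always licit onsets).
/u…a/ gap (V3→V4): /zdr/ splits as /z/ + /dr/ (/dr/ is the longest suffix that is a licit onset).
Putting it together: driv.dre.vuz.drazv.
Syllable 3 is /vuz/: onset /v/, nucleus /u/, coda /z/.

v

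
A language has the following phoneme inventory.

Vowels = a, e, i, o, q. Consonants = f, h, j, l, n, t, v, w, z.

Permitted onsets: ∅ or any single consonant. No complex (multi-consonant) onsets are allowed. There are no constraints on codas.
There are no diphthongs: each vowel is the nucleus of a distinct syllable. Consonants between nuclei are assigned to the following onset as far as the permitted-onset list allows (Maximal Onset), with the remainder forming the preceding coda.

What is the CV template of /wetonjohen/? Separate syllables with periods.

CV.CVC.CV.CVC

The vowels are e, o, o, e — 4 nuclei, so 4 syllables.
V1 /e/ – V2 /o/: /t/ is a single consonant, so it becomes the next onset.
V2 /o/ – V3 /o/: cluster /nj/ — the longest permitted-onset suffix is /j/; onset = /j/, preceding coda = /n/.
V3 /o/ – V4 /e/: just /h/ — single C goes to the following onset.
So the parse is we.ton.jo.hen.
Mapping each syllable to C/V: /we/ → CV, /ton/ → CVC, /jo/ → CV, /hen/ → CVC.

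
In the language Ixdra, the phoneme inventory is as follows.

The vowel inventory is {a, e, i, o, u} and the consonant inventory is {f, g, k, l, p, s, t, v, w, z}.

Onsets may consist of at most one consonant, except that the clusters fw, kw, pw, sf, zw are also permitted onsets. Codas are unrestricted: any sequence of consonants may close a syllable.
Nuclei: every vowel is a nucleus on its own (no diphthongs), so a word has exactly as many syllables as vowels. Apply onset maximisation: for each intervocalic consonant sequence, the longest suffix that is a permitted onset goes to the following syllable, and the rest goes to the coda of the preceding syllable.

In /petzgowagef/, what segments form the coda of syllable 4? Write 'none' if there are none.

f

The vowels are e, o, a, e — 4 nuclei, so 4 syllables.
V1 /e/ – V2 /o/: /tzg/ splits as /tz/ + /g/ (/g/ is the longest suffix that is a licit onset).
V2 /o/ – V3 /a/: /w/ → onset of the next syllable (single consonants are always licit onsets).
V3 /a/ – V4 /e/: /g/ → onset of the next syllable (single consonants are always licit onsets).
Syllabification: petz.go.wa.gef.
Syllable 4 is /gef/: onset /g/, nucleus /e/, coda /f/.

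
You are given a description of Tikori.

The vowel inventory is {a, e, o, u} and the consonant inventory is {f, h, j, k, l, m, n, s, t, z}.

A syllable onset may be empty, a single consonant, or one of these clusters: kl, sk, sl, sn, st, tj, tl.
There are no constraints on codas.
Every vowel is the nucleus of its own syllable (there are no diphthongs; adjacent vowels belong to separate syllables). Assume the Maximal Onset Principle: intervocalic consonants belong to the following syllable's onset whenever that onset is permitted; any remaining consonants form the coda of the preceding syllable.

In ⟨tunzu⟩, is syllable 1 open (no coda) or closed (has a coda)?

closed

The vowels are u, u — 2 nuclei, so 2 syllables.
/u…u/ gap (V1→V2): /nz/; trying suffixes from longest down, /z/ is the first permitted one, so coda /n/ | onset /z/.
Syllabification: tun.zu.
Syllable 1 is /tun/ with coda /n/, so it is closed.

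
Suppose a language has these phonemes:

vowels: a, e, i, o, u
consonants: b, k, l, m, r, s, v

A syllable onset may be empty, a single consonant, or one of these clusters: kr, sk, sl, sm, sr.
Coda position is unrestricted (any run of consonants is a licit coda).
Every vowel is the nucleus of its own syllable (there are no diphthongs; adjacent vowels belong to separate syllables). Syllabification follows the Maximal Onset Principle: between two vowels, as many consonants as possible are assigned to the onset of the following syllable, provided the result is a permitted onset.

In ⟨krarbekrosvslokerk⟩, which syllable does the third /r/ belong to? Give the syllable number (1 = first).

The vowels are a, e, o, o, e — 5 nuclei, so 5 syllables.
V1 /a/ – V2 /e/: /rb/; trying suffixes from longest down, /b/ is the first permitted one, so coda /r/ | onset /b/.
V2 /e/ – V3 /o/: cluster /kr/ — /kr/ is itself a permitted onset, so the whole cluster goes right; preceding coda = ∅.
V3 /o/ – V4 /o/: /svsl/; trying suffixes from longest down, /sl/ is the first permitted one, so coda /sv/ | onset /sl/.
V4 /o/ – V5 /e/: just /k/ — single C goes to the following onset.
So the parse is krar.be.krosv.slo.kerk.
The third /r/ is in the onset of syllable 3 (/krosv/).

3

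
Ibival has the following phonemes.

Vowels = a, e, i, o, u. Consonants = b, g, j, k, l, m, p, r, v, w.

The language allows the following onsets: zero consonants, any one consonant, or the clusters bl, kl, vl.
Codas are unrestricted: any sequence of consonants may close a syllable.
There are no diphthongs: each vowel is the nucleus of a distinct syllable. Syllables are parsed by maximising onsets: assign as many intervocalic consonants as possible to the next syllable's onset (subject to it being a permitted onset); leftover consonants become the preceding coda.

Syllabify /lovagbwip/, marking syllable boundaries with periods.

lo.vagb.wip

The vowels are o, a, i — 3 nuclei, so 3 syllables.
/o…a/ gap (V1→V2): just /v/ — single C goes to the following onset.
/a…i/ gap (V2→V3): /gbw/ — longest licit onset from the right is /w/, leaving /gb/ as coda.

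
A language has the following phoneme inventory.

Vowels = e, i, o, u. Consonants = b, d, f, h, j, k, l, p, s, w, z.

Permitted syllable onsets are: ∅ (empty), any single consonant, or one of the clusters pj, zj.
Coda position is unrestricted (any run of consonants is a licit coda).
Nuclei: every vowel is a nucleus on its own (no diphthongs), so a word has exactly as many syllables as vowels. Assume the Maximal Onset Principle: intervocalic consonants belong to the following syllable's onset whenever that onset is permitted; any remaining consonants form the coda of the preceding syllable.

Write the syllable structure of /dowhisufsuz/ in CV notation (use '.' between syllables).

CVC.CV.CVC.CVC

Vowels present: o, i, u, u; each is a nucleus, giving 4 syllables.
Between /o/ (V1) and /i/ (V2): /wh/ — longest licit onset from the right is /h/, leaving /w/ as coda.
Between /i/ (V2) and /u/ (V3): /s/ → onset of the next syllable (single consonants are always licit onsets).
Between /u/ (V3) and /u/ (V4): /fs/ splits as /f/ + /s/ (/s/ is the longest suffix that is a licit onset).
So the parse is dow.hi.suf.suz.
Mapping each syllable to C/V: /dow/ → CVC, /hi/ → CV, /suf/ → CVC, /suz/ → CVC.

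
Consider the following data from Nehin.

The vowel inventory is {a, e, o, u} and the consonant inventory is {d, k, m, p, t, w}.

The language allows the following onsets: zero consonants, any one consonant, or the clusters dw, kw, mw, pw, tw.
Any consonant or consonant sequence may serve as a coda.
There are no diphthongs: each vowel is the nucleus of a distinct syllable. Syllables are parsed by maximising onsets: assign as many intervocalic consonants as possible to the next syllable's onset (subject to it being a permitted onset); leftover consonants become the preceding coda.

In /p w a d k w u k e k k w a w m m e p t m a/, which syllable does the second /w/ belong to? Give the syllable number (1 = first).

Nuclei (vowels): a, u, e, a, e, a → 6 syllables.
σ1/σ2 boundary: /dkw/ splits as /d/ + /kw/ (/kw/ is the longest suffix that is a licit onset).
σ2/σ3 boundary: /k/ → onset of the next syllable (single consonants are always licit onsets).
σ3/σ4 boundary: /kkw/; trying suffixes from longest down, /kw/ is the first permitted one, so coda /k/ | onset /kw/.
σ4/σ5 boundary: /wmm/; trying suffixes from longest down, /m/ is the first permitted one, so coda /wm/ | onset /m/.
σ5/σ6 boundary: /ptm/ splits as /pt/ + /m/ (/m/ is the longest suffix that is a licit onset).
Putting it together: pwad.kwu.kek.kwawm.mept.ma.
The second /w/ is in the onset of syllable 2 (/kwu/).

2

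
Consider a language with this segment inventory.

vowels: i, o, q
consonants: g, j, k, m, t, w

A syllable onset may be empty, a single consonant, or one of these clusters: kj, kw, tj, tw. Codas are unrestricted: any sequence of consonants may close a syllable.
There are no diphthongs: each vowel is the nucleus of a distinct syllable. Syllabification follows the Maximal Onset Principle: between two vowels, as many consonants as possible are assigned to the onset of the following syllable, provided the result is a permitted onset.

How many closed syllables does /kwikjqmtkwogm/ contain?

Vowels present: i, q, o; each is a nucleus, giving 3 syllables.
σ1/σ2 boundary: /kj/ is a licit onset in full, so it all attaches to the next syllable.
σ2/σ3 boundary: cluster /mtkw/ — the longest permitted-onset suffix is /kw/; onset = /kw/, preceding coda = /mt/.
Syllabification: kwi.kjqmt.kwogm.
Classifying each syllable: /kwi/ (open), /kjqmt/ (closed), /kwogm/ (closed).
Closed syllables: 2.

2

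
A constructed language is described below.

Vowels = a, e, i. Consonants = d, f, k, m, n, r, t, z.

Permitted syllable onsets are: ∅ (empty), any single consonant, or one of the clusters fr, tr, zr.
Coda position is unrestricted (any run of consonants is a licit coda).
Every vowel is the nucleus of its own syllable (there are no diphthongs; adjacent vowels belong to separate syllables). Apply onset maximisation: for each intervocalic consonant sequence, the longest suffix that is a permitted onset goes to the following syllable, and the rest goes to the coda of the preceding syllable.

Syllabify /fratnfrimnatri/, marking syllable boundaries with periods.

fratn.frim.na.tri

Vowels present: a, i, a, i; each is a nucleus, giving 4 syllables.
V1 /a/ – V2 /i/: /tnfr/ — longest licit onset from the right is /fr/, leaving /tn/ as coda.
V2 /i/ – V3 /a/: /mn/; trying suffixes from longest down, /n/ is the first permitted one, so coda /m/ | onset /n/.
V3 /a/ – V4 /i/: /tr/ is a licit onset in full, so it all attaches to the next syllable.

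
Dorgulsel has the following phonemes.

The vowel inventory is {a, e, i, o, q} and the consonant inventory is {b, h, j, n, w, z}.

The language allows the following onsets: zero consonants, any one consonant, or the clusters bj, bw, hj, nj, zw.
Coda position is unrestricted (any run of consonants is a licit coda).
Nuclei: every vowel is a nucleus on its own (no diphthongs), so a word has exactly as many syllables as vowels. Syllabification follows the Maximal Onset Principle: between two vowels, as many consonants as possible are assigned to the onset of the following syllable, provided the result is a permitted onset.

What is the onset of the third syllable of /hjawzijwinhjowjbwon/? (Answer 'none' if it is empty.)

The vowels are a, i, i, o, o — 5 nuclei, so 5 syllables.
/a…i/ gap (V1→V2): /wz/ — longest licit onset from the right is /z/, leaving /w/ as coda.
/i…i/ gap (V2→V3): /jw/ — longest licit onset from the right is /w/, leaving /j/ as coda.
/i…o/ gap (V3→V4): /nhj/ — longest licit onset from the right is /hj/, leaving /n/ as coda.
/o…o/ gap (V4→V5): cluster /wjbw/ — the longest permitted-onset suffix is /bw/; onset = /bw/, preceding coda = /wj/.
Syllabification: hjaw.zij.win.hjowj.bwon.
Syllable 3 is /win/: onset /w/, nucleus /i/, coda /n/.

w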